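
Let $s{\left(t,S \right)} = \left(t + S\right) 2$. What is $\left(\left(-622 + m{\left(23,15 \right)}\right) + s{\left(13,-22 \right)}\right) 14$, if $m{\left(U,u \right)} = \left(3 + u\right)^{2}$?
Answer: $-4424$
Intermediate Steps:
$s{\left(t,S \right)} = 2 S + 2 t$ ($s{\left(t,S \right)} = \left(S + t\right) 2 = 2 S + 2 t$)
$\left(\left(-622 + m{\left(23,15 \right)}\right) + s{\left(13,-22 \right)}\right) 14 = \left(\left(-622 + \left(3 + 15\right)^{2}\right) + \left(2 \left(-22\right) + 2 \cdot 13\right)\right) 14 = \left(\left(-622 + 18^{2}\right) + \left(-44 + 26\right)\right) 14 = \left(\left(-622 + 324\right) - 18\right) 14 = \left(-298 - 18\right) 14 = \left(-316\right) 14 = -4424$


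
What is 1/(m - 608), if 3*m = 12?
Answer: -1/604 ≈ -0.0016556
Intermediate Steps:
m = 4 (m = (⅓)*12 = 4)
1/(m - 608) = 1/(4 - 608) = 1/(-604) = -1/604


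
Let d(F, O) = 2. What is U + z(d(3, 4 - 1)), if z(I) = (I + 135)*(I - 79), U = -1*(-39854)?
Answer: 29305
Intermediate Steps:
U = 39854
z(I) = (-79 + I)*(135 + I) (z(I) = (135 + I)*(-79 + I) = (-79 + I)*(135 + I))
U + z(d(3, 4 - 1)) = 39854 + (-10665 + 2² + 56*2) = 39854 + (-10665 + 4 + 112) = 39854 - 10549 = 29305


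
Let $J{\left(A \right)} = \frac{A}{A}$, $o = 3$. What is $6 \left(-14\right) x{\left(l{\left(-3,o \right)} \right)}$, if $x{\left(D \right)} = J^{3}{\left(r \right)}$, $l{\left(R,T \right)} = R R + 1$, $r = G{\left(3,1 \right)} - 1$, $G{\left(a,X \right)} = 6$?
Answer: $-84$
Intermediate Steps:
$r = 5$ ($r = 6 - 1 = 5$)
$J{\left(A \right)} = 1$
$l{\left(R,T \right)} = 1 + R^{2}$ ($l{\left(R,T \right)} = R^{2} + 1 = 1 + R^{2}$)
$x{\left(D \right)} = 1$ ($x{\left(D \right)} = 1^{3} = 1$)
$6 \left(-14\right) x{\left(l{\left(-3,o \right)} \right)} = 6 \left(-14\right) 1 = \left(-84\right) 1 = -84$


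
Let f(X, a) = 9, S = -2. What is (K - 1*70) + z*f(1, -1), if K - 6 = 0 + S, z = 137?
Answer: 1167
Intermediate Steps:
K = 4 (K = 6 + (0 - 2) = 6 - 2 = 4)
(K - 1*70) + z*f(1, -1) = (4 - 1*70) + 137*9 = (4 - 70) + 1233 = -66 + 1233 = 1167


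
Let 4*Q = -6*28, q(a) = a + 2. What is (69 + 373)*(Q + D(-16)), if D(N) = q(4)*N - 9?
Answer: -64974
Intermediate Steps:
q(a) = 2 + a
Q = -42 (Q = (-6*28)/4 = (1/4)*(-168) = -42)
D(N) = -9 + 6*N (D(N) = (2 + 4)*N - 9 = 6*N - 9 = -9 + 6*N)
(69 + 373)*(Q + D(-16)) = (69 + 373)*(-42 + (-9 + 6*(-16))) = 442*(-42 + (-9 - 96)) = 442*(-42 - 105) = 442*(-147) = -64974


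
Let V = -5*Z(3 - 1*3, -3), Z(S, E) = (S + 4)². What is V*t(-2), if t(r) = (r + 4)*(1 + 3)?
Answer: -640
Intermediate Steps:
Z(S, E) = (4 + S)²
t(r) = 16 + 4*r (t(r) = (4 + r)*4 = 16 + 4*r)
V = -80 (V = -5*(4 + (3 - 1*3))² = -5*(4 + (3 - 3))² = -5*(4 + 0)² = -5*4² = -5*16 = -80)
V*t(-2) = -80*(16 + 4*(-2)) = -80*(16 - 8) = -80*8 = -640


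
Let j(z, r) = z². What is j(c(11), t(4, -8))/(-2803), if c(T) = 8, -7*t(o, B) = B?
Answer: -64/2803 ≈ -0.022833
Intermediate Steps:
t(o, B) = -B/7
j(c(11), t(4, -8))/(-2803) = 8²/(-2803) = 64*(-1/2803) = -64/2803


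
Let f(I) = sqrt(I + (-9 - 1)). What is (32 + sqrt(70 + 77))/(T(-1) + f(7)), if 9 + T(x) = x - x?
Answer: -24/7 - 3*sqrt(3)/4 - I/4 - 8*I*sqrt(3)/21 ≈ -4.7276 - 0.90983*I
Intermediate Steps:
T(x) = -9 (T(x) = -9 + (x - x) = -9 + 0 = -9)
f(I) = sqrt(-10 + I) (f(I) = sqrt(I - 10) = sqrt(-10 + I))
(32 + sqrt(70 + 77))/(T(-1) + f(7)) = (32 + sqrt(70 + 77))/(-9 + sqrt(-10 + 7)) = (32 + sqrt(147))/(-9 + sqrt(-3)) = (32 + 7*sqrt(3))/(-9 + I*sqrt(3))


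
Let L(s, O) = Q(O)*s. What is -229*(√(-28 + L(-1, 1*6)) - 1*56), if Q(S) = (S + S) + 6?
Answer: 12824 - 229*I*√46 ≈ 12824.0 - 1553.2*I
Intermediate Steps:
Q(S) = 6 + 2*S (Q(S) = 2*S + 6 = 6 + 2*S)
L(s, O) = s*(6 + 2*O) (L(s, O) = (6 + 2*O)*s = s*(6 + 2*O))
-229*(√(-28 + L(-1, 1*6)) - 1*56) = -229*(√(-28 + 2*(-1)*(3 + 1*6)) - 1*56) = -229*(√(-28 + 2*(-1)*(3 + 6)) - 56) = -229*(√(-28 + 2*(-1)*9) - 56) = -229*(√(-28 - 18) - 56) = -229*(√(-46) - 56) = -229*(I*√46 - 56) = -229*(-56 + I*√46) = 12824 - 229*I*√46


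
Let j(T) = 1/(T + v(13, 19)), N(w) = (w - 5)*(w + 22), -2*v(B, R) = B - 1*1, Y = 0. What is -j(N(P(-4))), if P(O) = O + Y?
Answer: 1/168 ≈ 0.0059524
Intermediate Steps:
P(O) = O (P(O) = O + 0 = O)
v(B, R) = 1/2 - B/2 (v(B, R) = -(B - 1*1)/2 = -(B - 1)/2 = -(-1 + B)/2 = 1/2 - B/2)
N(w) = (-5 + w)*(22 + w)
j(T) = 1/(-6 + T) (j(T) = 1/(T + (1/2 - 1/2*13)) = 1/(T + (1/2 - 13/2)) = 1/(T - 6) = 1/(-6 + T))
-j(N(P(-4))) = -1/(-6 + (-110 + (-4)**2 + 17*(-4))) = -1/(-6 + (-110 + 16 - 68)) = -1/(-6 - 162) = -1/(-168) = -1*(-1/168) = 1/168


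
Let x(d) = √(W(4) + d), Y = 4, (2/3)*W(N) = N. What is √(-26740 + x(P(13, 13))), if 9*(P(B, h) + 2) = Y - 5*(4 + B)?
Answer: √(-26740 + I*√5) ≈ 0.0068 + 163.52*I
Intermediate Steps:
W(N) = 3*N/2
P(B, h) = -34/9 - 5*B/9 (P(B, h) = -2 + (4 - 5*(4 + B))/9 = -2 + (4 - (20 + 5*B))/9 = -2 + (4 + (-20 - 5*B))/9 = -2 + (-16 - 5*B)/9 = -2 + (-16/9 - 5*B/9) = -34/9 - 5*B/9)
x(d) = √(6 + d) (x(d) = √((3/2)*4 + d) = √(6 + d))
√(-26740 + x(P(13, 13))) = √(-26740 + √(6 + (-34/9 - 5/9*13))) = √(-26740 + √(6 + (-34/9 - 65/9))) = √(-26740 + √(6 - 11)) = √(-26740 + √(-5)) = √(-26740 + I*√5)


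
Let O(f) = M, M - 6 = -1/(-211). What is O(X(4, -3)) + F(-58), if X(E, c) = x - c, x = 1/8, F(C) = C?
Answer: -10971/211 ≈ -51.995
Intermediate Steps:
M = 1267/211 (M = 6 - 1/(-211) = 6 - 1*(-1/211) = 6 + 1/211 = 1267/211 ≈ 6.0047)
x = 1/8 ≈ 0.12500
X(E, c) = 1/8 - c
O(f) = 1267/211
O(X(4, -3)) + F(-58) = 1267/211 - 58 = -10971/211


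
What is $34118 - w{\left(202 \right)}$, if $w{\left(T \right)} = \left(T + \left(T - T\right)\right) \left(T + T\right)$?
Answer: $-47490$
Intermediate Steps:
$w{\left(T \right)} = 2 T^{2}$ ($w{\left(T \right)} = \left(T + 0\right) 2 T = T 2 T = 2 T^{2}$)
$34118 - w{\left(202 \right)} = 34118 - 2 \cdot 202^{2} = 34118 - 2 \cdot 40804 = 34118 - 81608 = -47490$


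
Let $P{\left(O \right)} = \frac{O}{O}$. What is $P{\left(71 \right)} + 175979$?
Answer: $175980$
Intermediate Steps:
$P{\left(O \right)} = 1$
$P{\left(71 \right)} + 175979 = 1 + 175979 = 175980$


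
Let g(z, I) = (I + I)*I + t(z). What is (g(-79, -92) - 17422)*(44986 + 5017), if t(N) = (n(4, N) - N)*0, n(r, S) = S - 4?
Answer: -24701482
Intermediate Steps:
n(r, S) = -4 + S
t(N) = 0 (t(N) = ((-4 + N) - N)*0 = -4*0 = 0)
g(z, I) = 2*I² (g(z, I) = (I + I)*I + 0 = (2*I)*I + 0 = 2*I² + 0 = 2*I²)
(g(-79, -92) - 17422)*(44986 + 5017) = (2*(-92)² - 17422)*(44986 + 5017) = (2*8464 - 17422)*50003 = (16928 - 17422)*50003 = -494*50003 = -24701482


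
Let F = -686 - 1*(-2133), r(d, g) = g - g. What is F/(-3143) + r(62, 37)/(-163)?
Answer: -1447/3143 ≈ -0.46039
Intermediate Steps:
r(d, g) = 0
F = 1447 (F = -686 + 2133 = 1447)
F/(-3143) + r(62, 37)/(-163) = 1447/(-3143) + 0/(-163) = 1447*(-1/3143) + 0*(-1/163) = -1447/3143 + 0 = -1447/3143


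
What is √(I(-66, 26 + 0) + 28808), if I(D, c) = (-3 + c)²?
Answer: √29337 ≈ 171.28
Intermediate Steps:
√(I(-66, 26 + 0) + 28808) = √((-3 + (26 + 0))² + 28808) = √((-3 + 26)² + 28808) = √(23² + 28808) = √(529 + 28808) = √29337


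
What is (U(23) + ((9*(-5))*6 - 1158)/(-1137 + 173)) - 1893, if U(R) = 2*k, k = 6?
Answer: -452964/241 ≈ -1879.5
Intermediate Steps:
U(R) = 12 (U(R) = 2*6 = 12)
(U(23) + ((9*(-5))*6 - 1158)/(-1137 + 173)) - 1893 = (12 + ((9*(-5))*6 - 1158)/(-1137 + 173)) - 1893 = (12 + (-45*6 - 1158)/(-964)) - 1893 = (12 + (-270 - 1158)*(-1/964)) - 1893 = (12 - 1428*(-1/964)) - 1893 = (12 + 357/241) - 1893 = 3249/241 - 1893 = -452964/241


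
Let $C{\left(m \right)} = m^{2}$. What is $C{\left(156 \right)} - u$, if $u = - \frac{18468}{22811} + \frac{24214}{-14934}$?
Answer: $\frac{4145558552965}{170329737} \approx 24338.0$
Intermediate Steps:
$u = - \frac{414073333}{170329737}$ ($u = \left(-18468\right) \frac{1}{22811} + 24214 \left(- \frac{1}{14934}\right) = - \frac{18468}{22811} - \frac{12107}{7467} = - \frac{414073333}{170329737} \approx -2.431$)
$C{\left(156 \right)} - u = 156^{2} - - \frac{414073333}{170329737} = 24336 + \frac{414073333}{170329737} = \frac{4145558552965}{170329737}$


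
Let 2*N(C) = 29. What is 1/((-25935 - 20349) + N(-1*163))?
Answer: -2/92539 ≈ -2.1613e-5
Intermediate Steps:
N(C) = 29/2 (N(C) = (½)*29 = 29/2)
1/((-25935 - 20349) + N(-1*163)) = 1/((-25935 - 20349) + 29/2) = 1/(-46284 + 29/2) = 1/(-92539/2) = -2/92539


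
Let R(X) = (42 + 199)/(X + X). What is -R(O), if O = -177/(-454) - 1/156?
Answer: -4267146/13579 ≈ -314.25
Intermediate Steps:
O = 13579/35412 (O = -177*(-1/454) - 1*1/156 = 177/454 - 1/156 = 13579/35412 ≈ 0.38346)
R(X) = 241/(2*X) (R(X) = 241/((2*X)) = 241*(1/(2*X)) = 241/(2*X))
-R(O) = -241/(2*13579/35412) = -241*35412/(2*13579) = -1*4267146/13579 = -4267146/13579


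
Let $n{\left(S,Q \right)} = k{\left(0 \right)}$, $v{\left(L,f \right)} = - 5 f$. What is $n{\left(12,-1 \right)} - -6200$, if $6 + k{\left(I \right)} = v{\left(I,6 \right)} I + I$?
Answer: $6194$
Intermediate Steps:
$k{\left(I \right)} = -6 - 29 I$ ($k{\left(I \right)} = -6 + \left(\left(-5\right) 6 I + I\right) = -6 + \left(- 30 I + I\right) = -6 - 29 I$)
$n{\left(S,Q \right)} = -6$ ($n{\left(S,Q \right)} = -6 - 0 = -6 + 0 = -6$)
$n{\left(12,-1 \right)} - -6200 = -6 - -6200 = -6 + 6200 = 6194$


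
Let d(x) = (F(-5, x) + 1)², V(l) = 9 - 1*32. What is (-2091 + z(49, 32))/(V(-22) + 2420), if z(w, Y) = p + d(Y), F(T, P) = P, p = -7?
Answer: -1009/2397 ≈ -0.42094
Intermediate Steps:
V(l) = -23 (V(l) = 9 - 32 = -23)
d(x) = (1 + x)² (d(x) = (x + 1)² = (1 + x)²)
z(w, Y) = -7 + (1 + Y)²
(-2091 + z(49, 32))/(V(-22) + 2420) = (-2091 + (-7 + (1 + 32)²))/(-23 + 2420) = (-2091 + (-7 + 33²))/2397 = (-2091 + (-7 + 1089))*(1/2397) = (-2091 + 1082)*(1/2397) = -1009*1/2397 = -1009/2397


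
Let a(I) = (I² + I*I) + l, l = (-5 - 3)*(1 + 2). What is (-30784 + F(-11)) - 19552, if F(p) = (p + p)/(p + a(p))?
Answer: -10419574/207 ≈ -50336.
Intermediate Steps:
l = -24 (l = -8*3 = -24)
a(I) = -24 + 2*I² (a(I) = (I² + I*I) - 24 = (I² + I²) - 24 = 2*I² - 24 = -24 + 2*I²)
F(p) = 2*p/(-24 + p + 2*p²) (F(p) = (p + p)/(p + (-24 + 2*p²)) = (2*p)/(-24 + p + 2*p²) = 2*p/(-24 + p + 2*p²))
(-30784 + F(-11)) - 19552 = (-30784 + 2*(-11)/(-24 - 11 + 2*(-11)²)) - 19552 = (-30784 + 2*(-11)/(-24 - 11 + 2*121)) - 19552 = (-30784 + 2*(-11)/(-24 - 11 + 242)) - 19552 = (-30784 + 2*(-11)/207) - 19552 = (-30784 + 2*(-11)*(1/207)) - 19552 = (-30784 - 22/207) - 19552 = -6372310/207 - 19552 = -10419574/207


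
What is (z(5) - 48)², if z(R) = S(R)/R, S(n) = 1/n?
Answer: 1437601/625 ≈ 2300.2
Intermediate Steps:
S(n) = 1/n
z(R) = R⁻² (z(R) = 1/(R*R) = R⁻²)
(z(5) - 48)² = (5⁻² - 48)² = (1/25 - 48)² = (-1199/25)² = 1437601/625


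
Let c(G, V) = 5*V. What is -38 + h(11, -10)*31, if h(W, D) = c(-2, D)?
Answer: -1588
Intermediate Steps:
h(W, D) = 5*D
-38 + h(11, -10)*31 = -38 + (5*(-10))*31 = -38 - 50*31 = -38 - 1550 = -1588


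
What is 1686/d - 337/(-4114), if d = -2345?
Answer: -6145939/9647330 ≈ -0.63706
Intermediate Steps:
1686/d - 337/(-4114) = 1686/(-2345) - 337/(-4114) = 1686*(-1/2345) - 337*(-1/4114) = -1686/2345 + 337/4114 = -6145939/9647330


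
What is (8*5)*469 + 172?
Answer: 18932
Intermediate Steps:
(8*5)*469 + 172 = 40*469 + 172 = 18760 + 172 = 18932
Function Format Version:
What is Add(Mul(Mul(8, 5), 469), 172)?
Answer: 18932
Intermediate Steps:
Add(Mul(Mul(8, 5), 469), 172) = Add(Mul(40, 469), 172) = Add(18760, 172) = 18932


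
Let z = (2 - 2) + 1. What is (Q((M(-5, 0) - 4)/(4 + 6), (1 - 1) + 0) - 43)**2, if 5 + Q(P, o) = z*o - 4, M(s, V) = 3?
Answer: 2704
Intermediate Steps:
z = 1 (z = 0 + 1 = 1)
Q(P, o) = -9 + o (Q(P, o) = -5 + (1*o - 4) = -5 + (o - 4) = -5 + (-4 + o) = -9 + o)
(Q((M(-5, 0) - 4)/(4 + 6), (1 - 1) + 0) - 43)**2 = ((-9 + ((1 - 1) + 0)) - 43)**2 = ((-9 + (0 + 0)) - 43)**2 = ((-9 + 0) - 43)**2 = (-9 - 43)**2 = (-52)**2 = 2704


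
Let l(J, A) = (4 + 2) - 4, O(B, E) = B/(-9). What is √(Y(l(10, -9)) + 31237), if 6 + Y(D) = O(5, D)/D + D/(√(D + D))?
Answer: √1124342/6 ≈ 176.73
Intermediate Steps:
O(B, E) = -B/9 (O(B, E) = B*(-⅑) = -B/9)
l(J, A) = 2 (l(J, A) = 6 - 4 = 2)
Y(D) = -6 - 5/(9*D) + √2*√D/2 (Y(D) = -6 + ((-⅑*5)/D + D/(√(D + D))) = -6 + (-5/(9*D) + D/(√(2*D))) = -6 + (-5/(9*D) + D/((√2*√D))) = -6 + (-5/(9*D) + D*(√2/(2*√D))) = -6 + (-5/(9*D) + √2*√D/2) = -6 - 5/(9*D) + √2*√D/2)
√(Y(l(10, -9)) + 31237) = √((-6 - 5/9/2 + √2*√2/2) + 31237) = √((-6 - 5/9*½ + 1) + 31237) = √((-6 - 5/18 + 1) + 31237) = √(-95/18 + 31237) = √(562171/18) = √1124342/6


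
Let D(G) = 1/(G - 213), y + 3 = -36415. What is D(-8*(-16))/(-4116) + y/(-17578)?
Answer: 374741737/180877620 ≈ 2.0718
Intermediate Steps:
y = -36418 (y = -3 - 36415 = -36418)
D(G) = 1/(-213 + G)
D(-8*(-16))/(-4116) + y/(-17578) = 1/(-213 - 8*(-16)*(-4116)) - 36418/(-17578) = -1/4116/(-213 + 128) - 36418*(-1/17578) = -1/4116/(-85) + 18209/8789 = -1/85*(-1/4116) + 18209/8789 = 1/349860 + 18209/8789 = 374741737/180877620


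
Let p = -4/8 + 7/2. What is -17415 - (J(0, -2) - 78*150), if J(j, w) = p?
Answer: -5718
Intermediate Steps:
p = 3 (p = -4*⅛ + 7*(½) = -½ + 7/2 = 3)
J(j, w) = 3
-17415 - (J(0, -2) - 78*150) = -17415 - (3 - 78*150) = -17415 - (3 - 11700) = -17415 - 1*(-11697) = -17415 + 11697 = -5718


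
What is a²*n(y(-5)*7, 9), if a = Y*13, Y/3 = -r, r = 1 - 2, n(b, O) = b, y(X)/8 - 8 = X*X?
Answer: 2810808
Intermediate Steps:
y(X) = 64 + 8*X² (y(X) = 64 + 8*(X*X) = 64 + 8*X²)
r = -1
Y = 3 (Y = 3*(-1*(-1)) = 3*1 = 3)
a = 39 (a = 3*13 = 39)
a²*n(y(-5)*7, 9) = 39²*((64 + 8*(-5)²)*7) = 1521*((64 + 8*25)*7) = 1521*((64 + 200)*7) = 1521*(264*7) = 1521*1848 = 2810808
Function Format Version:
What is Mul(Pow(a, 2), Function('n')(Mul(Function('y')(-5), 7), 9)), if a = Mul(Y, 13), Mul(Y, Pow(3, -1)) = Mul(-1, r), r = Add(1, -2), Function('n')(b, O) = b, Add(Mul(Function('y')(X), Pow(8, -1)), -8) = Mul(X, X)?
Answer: 2810808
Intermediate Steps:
Function('y')(X) = Add(64, Mul(8, Pow(X, 2))) (Function('y')(X) = Add(64, Mul(8, Mul(X, X))) = Add(64, Mul(8, Pow(X, 2))))
r = -1
Y = 3 (Y = Mul(3, Mul(-1, -1)) = Mul(3, 1) = 3)
a = 39 (a = Mul(3, 13) = 39)
Mul(Pow(a, 2), Function('n')(Mul(Function('y')(-5), 7), 9)) = Mul(Pow(39, 2), Mul(Add(64, Mul(8, Pow(-5, 2))), 7)) = Mul(1521, Mul(Add(64, Mul(8, 25)), 7)) = Mul(1521, Mul(Add(64, 200), 7)) = Mul(1521, Mul(264, 7)) = Mul(1521, 1848) = 2810808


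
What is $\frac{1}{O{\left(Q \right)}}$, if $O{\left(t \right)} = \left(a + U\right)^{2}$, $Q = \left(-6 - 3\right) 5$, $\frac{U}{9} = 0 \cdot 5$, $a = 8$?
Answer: $\frac{1}{64} \approx 0.015625$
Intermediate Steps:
$U = 0$ ($U = 9 \cdot 0 \cdot 5 = 9 \cdot 0 = 0$)
$Q = -45$ ($Q = \left(-9\right) 5 = -45$)
$O{\left(t \right)} = 64$ ($O{\left(t \right)} = \left(8 + 0\right)^{2} = 8^{2} = 64$)
$\frac{1}{O{\left(Q \right)}} = \frac{1}{64}$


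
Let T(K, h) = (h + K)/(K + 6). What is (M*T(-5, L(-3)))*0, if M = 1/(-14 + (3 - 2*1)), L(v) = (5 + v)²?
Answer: 0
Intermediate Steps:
T(K, h) = (K + h)/(6 + K)
M = -1/13 (M = 1/(-14 + (3 - 2)) = 1/(-14 + 1) = 1/(-13) = -1/13 ≈ -0.076923)
(M*T(-5, L(-3)))*0 = -(-5 + (5 - 3)²)/(13*(6 - 5))*0 = -(-5 + 2²)/(13*1)*0 = -(-5 + 4)/13*0 = -(-1)/13*0 = -1/13*(-1)*0 = (1/13)*0 = 0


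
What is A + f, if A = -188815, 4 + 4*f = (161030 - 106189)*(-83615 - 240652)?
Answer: -17783881811/4 ≈ -4.4460e+9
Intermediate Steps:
f = -17783126551/4 (f = -1 + ((161030 - 106189)*(-83615 - 240652))/4 = -1 + (54841*(-324267))/4 = -1 + (¼)*(-17783126547) = -1 - 17783126547/4 = -17783126551/4 ≈ -4.4458e+9)
A + f = -188815 - 17783126551/4 = -17783881811/4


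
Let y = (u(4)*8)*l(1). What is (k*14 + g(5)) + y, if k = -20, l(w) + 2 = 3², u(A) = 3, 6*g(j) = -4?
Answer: -338/3 ≈ -112.67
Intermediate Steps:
g(j) = -⅔ (g(j) = (⅙)*(-4) = -⅔)
l(w) = 7 (l(w) = -2 + 3² = -2 + 9 = 7)
y = 168 (y = (3*8)*7 = 24*7 = 168)
(k*14 + g(5)) + y = (-20*14 - ⅔) + 168 = (-280 - ⅔) + 168 = -842/3 + 168 = -338/3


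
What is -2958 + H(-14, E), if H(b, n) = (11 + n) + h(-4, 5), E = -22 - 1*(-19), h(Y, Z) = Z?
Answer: -2945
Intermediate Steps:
E = -3 (E = -22 + 19 = -3)
H(b, n) = 16 + n (H(b, n) = (11 + n) + 5 = 16 + n)
-2958 + H(-14, E) = -2958 + (16 - 3) = -2958 + 13 = -2945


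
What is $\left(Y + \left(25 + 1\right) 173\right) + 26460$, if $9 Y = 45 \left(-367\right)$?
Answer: $29123$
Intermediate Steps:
$Y = -1835$ ($Y = \frac{45 \left(-367\right)}{9} = \frac{1}{9} \left(-16515\right) = -1835$)
$\left(Y + \left(25 + 1\right) 173\right) + 26460 = \left(-1835 + \left(25 + 1\right) 173\right) + 26460 = \left(-1835 + 26 \cdot 173\right) + 26460 = \left(-1835 + 4498\right) + 26460 = 2663 + 26460 = 29123$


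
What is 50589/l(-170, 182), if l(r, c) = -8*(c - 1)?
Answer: -50589/1448 ≈ -34.937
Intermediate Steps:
l(r, c) = 8 - 8*c (l(r, c) = -8*(-1 + c) = 8 - 8*c)
50589/l(-170, 182) = 50589/(8 - 8*182) = 50589/(8 - 1456) = 50589/(-1448) = 50589*(-1/1448) = -50589/1448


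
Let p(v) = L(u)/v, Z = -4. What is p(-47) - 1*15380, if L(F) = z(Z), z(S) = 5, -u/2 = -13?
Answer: -722865/47 ≈ -15380.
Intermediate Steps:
u = 26 (u = -2*(-13) = 26)
L(F) = 5
p(v) = 5/v
p(-47) - 1*15380 = 5/(-47) - 1*15380 = 5*(-1/47) - 15380 = -5/47 - 15380 = -722865/47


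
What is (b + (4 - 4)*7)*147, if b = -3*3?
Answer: -1323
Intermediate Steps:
b = -9
(b + (4 - 4)*7)*147 = (-9 + (4 - 4)*7)*147 = (-9 + 0*7)*147 = (-9 + 0)*147 = -9*147 = -1323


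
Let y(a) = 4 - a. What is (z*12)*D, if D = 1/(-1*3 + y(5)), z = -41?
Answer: 123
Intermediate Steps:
D = -¼ (D = 1/(-1*3 + (4 - 1*5)) = 1/(-3 + (4 - 5)) = 1/(-3 - 1) = 1/(-4) = -¼ ≈ -0.25000)
(z*12)*D = -41*12*(-¼) = -492*(-¼) = 123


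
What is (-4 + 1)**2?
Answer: 9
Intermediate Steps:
(-4 + 1)**2 = (-3)**2 = 9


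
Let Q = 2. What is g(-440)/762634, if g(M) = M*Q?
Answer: -440/381317 ≈ -0.0011539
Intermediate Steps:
g(M) = 2*M (g(M) = M*2 = 2*M)
g(-440)/762634 = (2*(-440))/762634 = -880*1/762634 = -440/381317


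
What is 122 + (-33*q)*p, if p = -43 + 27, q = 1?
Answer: 650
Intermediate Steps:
p = -16
122 + (-33*q)*p = 122 - 33*1*(-16) = 122 - 33*(-16) = 122 + 528 = 650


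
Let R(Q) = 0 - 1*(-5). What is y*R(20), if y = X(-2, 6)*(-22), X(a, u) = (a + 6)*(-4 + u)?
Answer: -880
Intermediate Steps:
X(a, u) = (-4 + u)*(6 + a) (X(a, u) = (6 + a)*(-4 + u) = (-4 + u)*(6 + a))
R(Q) = 5 (R(Q) = 0 + 5 = 5)
y = -176 (y = (-24 - 4*(-2) + 6*6 - 2*6)*(-22) = (-24 + 8 + 36 - 12)*(-22) = 8*(-22) = -176)
y*R(20) = -176*5 = -880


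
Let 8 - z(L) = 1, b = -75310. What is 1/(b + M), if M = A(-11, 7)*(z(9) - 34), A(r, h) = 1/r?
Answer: -11/828383 ≈ -1.3279e-5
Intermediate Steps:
z(L) = 7 (z(L) = 8 - 1*1 = 8 - 1 = 7)
M = 27/11 (M = (7 - 34)/(-11) = -1/11*(-27) = 27/11 ≈ 2.4545)
1/(b + M) = 1/(-75310 + 27/11) = 1/(-828383/11) = -11/828383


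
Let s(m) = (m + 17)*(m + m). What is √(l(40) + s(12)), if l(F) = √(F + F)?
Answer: 2*√(174 + √5) ≈ 26.551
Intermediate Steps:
l(F) = √2*√F (l(F) = √(2*F) = √2*√F)
s(m) = 2*m*(17 + m) (s(m) = (17 + m)*(2*m) = 2*m*(17 + m))
√(l(40) + s(12)) = √(√2*√40 + 2*12*(17 + 12)) = √(√2*(2*√10) + 2*12*29) = √(4*√5 + 696) = √(696 + 4*√5)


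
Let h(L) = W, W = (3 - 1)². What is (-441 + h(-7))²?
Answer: 190969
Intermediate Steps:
W = 4 (W = 2² = 4)
h(L) = 4
(-441 + h(-7))² = (-441 + 4)² = (-437)² = 190969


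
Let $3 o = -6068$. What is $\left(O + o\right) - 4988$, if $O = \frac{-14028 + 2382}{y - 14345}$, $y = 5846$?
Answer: $- \frac{59572010}{8499} \approx -7009.3$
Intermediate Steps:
$o = - \frac{6068}{3}$ ($o = \frac{1}{3} \left(-6068\right) = - \frac{6068}{3} \approx -2022.7$)
$O = \frac{3882}{2833}$ ($O = \frac{-14028 + 2382}{5846 - 14345} = - \frac{11646}{-8499} = \left(-11646\right) \left(- \frac{1}{8499}\right) = \frac{3882}{2833} \approx 1.3703$)
$\left(O + o\right) - 4988 = \left(\frac{3882}{2833} - \frac{6068}{3}\right) - 4988 = - \frac{17178998}{8499} - 4988 = - \frac{59572010}{8499}$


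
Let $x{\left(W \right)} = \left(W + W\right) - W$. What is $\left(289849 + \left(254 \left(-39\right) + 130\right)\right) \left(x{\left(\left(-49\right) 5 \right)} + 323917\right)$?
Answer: $90651788056$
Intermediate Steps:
$x{\left(W \right)} = W$ ($x{\left(W \right)} = 2 W - W = W$)
$\left(289849 + \left(254 \left(-39\right) + 130\right)\right) \left(x{\left(\left(-49\right) 5 \right)} + 323917\right) = \left(289849 + \left(254 \left(-39\right) + 130\right)\right) \left(\left(-49\right) 5 + 323917\right) = \left(289849 + \left(-9906 + 130\right)\right) \left(-245 + 323917\right) = \left(289849 - 9776\right) 323672 = 280073 \cdot 323672 = 90651788056$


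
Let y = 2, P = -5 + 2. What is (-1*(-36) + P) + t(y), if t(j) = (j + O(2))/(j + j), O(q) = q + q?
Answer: 69/2 ≈ 34.500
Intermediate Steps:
O(q) = 2*q
P = -3
t(j) = (4 + j)/(2*j) (t(j) = (j + 2*2)/(j + j) = (j + 4)/((2*j)) = (4 + j)*(1/(2*j)) = (4 + j)/(2*j))
(-1*(-36) + P) + t(y) = (-1*(-36) - 3) + (½)*(4 + 2)/2 = (36 - 3) + (½)*(½)*6 = 33 + 3/2 = 69/2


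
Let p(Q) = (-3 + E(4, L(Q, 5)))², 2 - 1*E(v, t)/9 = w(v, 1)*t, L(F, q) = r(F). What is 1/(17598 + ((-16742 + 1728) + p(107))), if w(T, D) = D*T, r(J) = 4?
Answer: 1/19225 ≈ 5.2016e-5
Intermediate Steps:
L(F, q) = 4
E(v, t) = 18 - 9*t*v (E(v, t) = 18 - 9*1*v*t = 18 - 9*v*t = 18 - 9*t*v)
p(Q) = 16641 (p(Q) = (-3 + (18 - 9*4*4))² = (-3 + (18 - 144))² = (-3 - 126)² = (-129)² = 16641)
1/(17598 + ((-16742 + 1728) + p(107))) = 1/(17598 + ((-16742 + 1728) + 16641)) = 1/(17598 + (-15014 + 16641)) = 1/(17598 + 1627) = 1/19225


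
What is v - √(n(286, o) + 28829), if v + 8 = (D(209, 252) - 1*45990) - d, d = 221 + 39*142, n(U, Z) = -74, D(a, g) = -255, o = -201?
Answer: -52012 - 9*√355 ≈ -52182.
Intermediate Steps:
d = 5759 (d = 221 + 5538 = 5759)
v = -52012 (v = -8 + ((-255 - 1*45990) - 1*5759) = -8 + ((-255 - 45990) - 5759) = -8 + (-46245 - 5759) = -8 - 52004 = -52012)
v - √(n(286, o) + 28829) = -52012 - √(-74 + 28829) = -52012 - √28755 = -52012 - 9*√355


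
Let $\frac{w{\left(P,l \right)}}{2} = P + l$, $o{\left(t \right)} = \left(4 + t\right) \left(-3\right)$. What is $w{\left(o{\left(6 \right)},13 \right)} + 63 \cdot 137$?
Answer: $8597$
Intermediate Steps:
$o{\left(t \right)} = -12 - 3 t$
$w{\left(P,l \right)} = 2 P + 2 l$ ($w{\left(P,l \right)} = 2 \left(P + l\right) = 2 P + 2 l$)
$w{\left(o{\left(6 \right)},13 \right)} + 63 \cdot 137 = \left(2 \left(-12 - 18\right) + 2 \cdot 13\right) + 63 \cdot 137 = \left(2 \left(-12 - 18\right) + 26\right) + 8631 = \left(2 \left(-30\right) + 26\right) + 8631 = \left(-60 + 26\right) + 8631 = -34 + 8631 = 8597$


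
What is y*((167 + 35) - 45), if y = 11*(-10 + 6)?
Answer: -6908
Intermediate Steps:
y = -44 (y = 11*(-4) = -44)
y*((167 + 35) - 45) = -44*((167 + 35) - 45) = -44*(202 - 45) = -44*157 = -6908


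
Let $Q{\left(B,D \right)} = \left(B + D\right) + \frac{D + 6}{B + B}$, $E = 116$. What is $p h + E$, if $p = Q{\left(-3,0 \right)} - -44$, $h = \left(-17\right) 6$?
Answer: $-3964$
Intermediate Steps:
$h = -102$
$Q{\left(B,D \right)} = B + D + \frac{6 + D}{2 B}$ ($Q{\left(B,D \right)} = \left(B + D\right) + \frac{6 + D}{2 B} = B + D + \frac{6 + D}{2 B}$)
$p = 40$ ($p = \frac{3 + \frac{1}{2} \cdot 0 - 3 \left(-3 + 0\right)}{-3} - -44 = - \frac{3 + 0 - -9}{3} + 44 = - \frac{3 + 0 + 9}{3} + 44 = \left(- \frac{1}{3}\right) 12 + 44 = -4 + 44 = 40$)
$p h + E = 40 \left(-102\right) + 116 = -4080 + 116 = -3964$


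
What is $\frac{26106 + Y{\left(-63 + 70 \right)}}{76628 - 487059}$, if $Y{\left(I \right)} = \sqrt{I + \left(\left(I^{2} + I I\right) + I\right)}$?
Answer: $- \frac{26106}{410431} - \frac{4 \sqrt{7}}{410431} \approx -0.063632$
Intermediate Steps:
$Y{\left(I \right)} = \sqrt{2 I + 2 I^{2}}$ ($Y{\left(I \right)} = \sqrt{I + \left(\left(I^{2} + I^{2}\right) + I\right)} = \sqrt{I + \left(2 I^{2} + I\right)} = \sqrt{I + \left(I + 2 I^{2}\right)} = \sqrt{2 I + 2 I^{2}}$)
$\frac{26106 + Y{\left(-63 + 70 \right)}}{76628 - 487059} = \frac{26106 + \sqrt{2} \sqrt{\left(-63 + 70\right) \left(1 + \left(-63 + 70\right)\right)}}{76628 - 487059} = \frac{26106 + \sqrt{2} \sqrt{7 \left(1 + 7\right)}}{-410431} = \left(26106 + \sqrt{2} \sqrt{7 \cdot 8}\right) \left(- \frac{1}{410431}\right) = \left(26106 + \sqrt{2} \sqrt{56}\right) \left(- \frac{1}{410431}\right) = \left(26106 + \sqrt{2} \cdot 2 \sqrt{14}\right) \left(- \frac{1}{410431}\right) = \left(26106 + 4 \sqrt{7}\right) \left(- \frac{1}{410431}\right) = - \frac{26106}{410431} - \frac{4 \sqrt{7}}{410431}$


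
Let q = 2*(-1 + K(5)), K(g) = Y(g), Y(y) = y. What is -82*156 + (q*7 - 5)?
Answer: -12741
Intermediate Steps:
K(g) = g
q = 8 (q = 2*(-1 + 5) = 2*4 = 8)
-82*156 + (q*7 - 5) = -82*156 + (8*7 - 5) = -12792 + (56 - 5) = -12792 + 51 = -12741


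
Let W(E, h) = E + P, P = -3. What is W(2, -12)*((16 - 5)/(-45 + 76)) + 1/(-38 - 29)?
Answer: -768/2077 ≈ -0.36976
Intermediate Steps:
W(E, h) = -3 + E (W(E, h) = E - 3 = -3 + E)
W(2, -12)*((16 - 5)/(-45 + 76)) + 1/(-38 - 29) = (-3 + 2)*((16 - 5)/(-45 + 76)) + 1/(-38 - 29) = -11/31 + 1/(-67) = -11/31 - 1/67 = -768/2077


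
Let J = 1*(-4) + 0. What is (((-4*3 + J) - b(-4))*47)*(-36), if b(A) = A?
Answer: 20304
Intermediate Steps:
J = -4 (J = -4 + 0 = -4)
(((-4*3 + J) - b(-4))*47)*(-36) = (((-4*3 - 4) - 1*(-4))*47)*(-36) = (((-12 - 4) + 4)*47)*(-36) = ((-16 + 4)*47)*(-36) = -12*47*(-36) = -564*(-36) = 20304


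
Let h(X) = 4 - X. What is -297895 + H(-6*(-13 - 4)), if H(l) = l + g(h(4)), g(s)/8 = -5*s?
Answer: -297793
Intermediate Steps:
g(s) = -40*s (g(s) = 8*(-5*s) = -40*s)
H(l) = l (H(l) = l - 40*(4 - 1*4) = l - 40*(4 - 4) = l - 40*0 = l + 0 = l)
-297895 + H(-6*(-13 - 4)) = -297895 - 6*(-13 - 4) = -297895 - 6*(-17) = -297895 + 102 = -297793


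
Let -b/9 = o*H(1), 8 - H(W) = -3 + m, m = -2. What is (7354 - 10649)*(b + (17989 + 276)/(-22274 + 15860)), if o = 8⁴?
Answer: 10128211571335/6414 ≈ 1.5791e+9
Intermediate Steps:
o = 4096
H(W) = 13 (H(W) = 8 - (-3 - 2) = 8 - 1*(-5) = 8 + 5 = 13)
b = -479232 (b = -36864*13 = -9*53248 = -479232)
(7354 - 10649)*(b + (17989 + 276)/(-22274 + 15860)) = (7354 - 10649)*(-479232 + (17989 + 276)/(-22274 + 15860)) = -3295*(-479232 + 18265/(-6414)) = -3295*(-479232 + 18265*(-1/6414)) = -3295*(-479232 - 18265/6414) = -3295*(-3073812313/6414) = 10128211571335/6414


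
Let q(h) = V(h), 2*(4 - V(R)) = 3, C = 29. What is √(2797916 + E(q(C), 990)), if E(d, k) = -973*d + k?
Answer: √11185894/2 ≈ 1672.3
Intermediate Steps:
V(R) = 5/2 (V(R) = 4 - ½*3 = 4 - 3/2 = 5/2)
q(h) = 5/2
E(d, k) = k - 973*d
√(2797916 + E(q(C), 990)) = √(2797916 + (990 - 973*5/2)) = √(2797916 + (990 - 4865/2)) = √(2797916 - 2885/2) = √(5592947/2) = √11185894/2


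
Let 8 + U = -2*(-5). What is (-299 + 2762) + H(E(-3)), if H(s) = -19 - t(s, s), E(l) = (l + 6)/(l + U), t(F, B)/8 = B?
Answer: 2468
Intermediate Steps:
U = 2 (U = -8 - 2*(-5) = -8 + 10 = 2)
t(F, B) = 8*B
E(l) = (6 + l)/(2 + l) (E(l) = (l + 6)/(l + 2) = (6 + l)/(2 + l))
H(s) = -19 - 8*s
(-299 + 2762) + H(E(-3)) = (-299 + 2762) + (-19 - 8*(6 - 3)/(2 - 3)) = 2463 + (-19 - 8*3/(-1)) = 2463 + (-19 - (-8)*3) = 2463 + (-19 - 8*(-3)) = 2463 + (-19 + 24) = 2463 + 5 = 2468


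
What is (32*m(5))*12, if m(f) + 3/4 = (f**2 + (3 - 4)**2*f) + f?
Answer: 13152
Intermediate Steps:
m(f) = -3/4 + f**2 + 2*f (m(f) = -3/4 + ((f**2 + (3 - 4)**2*f) + f) = -3/4 + ((f**2 + (-1)**2*f) + f) = -3/4 + ((f**2 + 1*f) + f) = -3/4 + ((f**2 + f) + f) = -3/4 + ((f + f**2) + f) = -3/4 + (f**2 + 2*f) = -3/4 + f**2 + 2*f)
(32*m(5))*12 = (32*(-3/4 + 5**2 + 2*5))*12 = (32*(-3/4 + 25 + 10))*12 = (32*(137/4))*12 = 1096*12 = 13152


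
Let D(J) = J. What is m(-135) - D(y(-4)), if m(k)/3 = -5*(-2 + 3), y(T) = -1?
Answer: -14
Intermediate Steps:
m(k) = -15 (m(k) = 3*(-5*(-2 + 3)) = 3*(-5*1) = 3*(-5) = -15)
m(-135) - D(y(-4)) = -15 - 1*(-1) = -15 + 1 = -14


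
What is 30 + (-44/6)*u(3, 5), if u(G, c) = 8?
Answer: -86/3 ≈ -28.667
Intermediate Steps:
30 + (-44/6)*u(3, 5) = 30 - 44/6*8 = 30 - 44*⅙*8 = 30 - 22/3*8 = 30 - 176/3 = -86/3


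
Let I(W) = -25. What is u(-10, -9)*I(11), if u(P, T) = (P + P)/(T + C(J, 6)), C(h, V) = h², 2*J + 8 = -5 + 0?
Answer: 2000/133 ≈ 15.038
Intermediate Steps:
J = -13/2 (J = -4 + (-5 + 0)/2 = -4 + (½)*(-5) = -4 - 5/2 = -13/2 ≈ -6.5000)
u(P, T) = 2*P/(169/4 + T) (u(P, T) = (P + P)/(T + (-13/2)²) = (2*P)/(T + 169/4) = (2*P)/(169/4 + T) = 2*P/(169/4 + T))
u(-10, -9)*I(11) = (8*(-10)/(169 + 4*(-9)))*(-25) = (8*(-10)/(169 - 36))*(-25) = (8*(-10)/133)*(-25) = (8*(-10)*(1/133))*(-25) = -80/133*(-25) = 2000/133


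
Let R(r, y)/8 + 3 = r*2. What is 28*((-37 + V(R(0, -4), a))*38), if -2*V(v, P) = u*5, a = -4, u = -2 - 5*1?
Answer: -20748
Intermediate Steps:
u = -7 (u = -2 - 5 = -7)
R(r, y) = -24 + 16*r (R(r, y) = -24 + 8*(r*2) = -24 + 8*(2*r) = -24 + 16*r)
V(v, P) = 35/2 (V(v, P) = -(-7)*5/2 = -½*(-35) = 35/2)
28*((-37 + V(R(0, -4), a))*38) = 28*((-37 + 35/2)*38) = 28*(-39/2*38) = 28*(-741) = -20748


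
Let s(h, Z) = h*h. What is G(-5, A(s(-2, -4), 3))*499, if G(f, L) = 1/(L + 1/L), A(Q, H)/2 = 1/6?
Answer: 1497/10 ≈ 149.70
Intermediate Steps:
s(h, Z) = h²
A(Q, H) = ⅓ (A(Q, H) = 2/6 = 2*(⅙) = ⅓)
G(f, L) = 1/(L + 1/L)
G(-5, A(s(-2, -4), 3))*499 = (1/(3*(1 + (⅓)²)))*499 = (1/(3*(1 + ⅑)))*499 = (1/(3*(10/9)))*499 = ((⅓)*(9/10))*499 = (3/10)*499 = 1497/10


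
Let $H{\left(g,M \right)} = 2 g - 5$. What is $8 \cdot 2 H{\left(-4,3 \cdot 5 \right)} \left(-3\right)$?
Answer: $624$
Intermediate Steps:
$H{\left(g,M \right)} = -5 + 2 g$
$8 \cdot 2 H{\left(-4,3 \cdot 5 \right)} \left(-3\right) = 8 \cdot 2 \left(-5 + 2 \left(-4\right)\right) \left(-3\right) = 8 \cdot 2 \left(-5 - 8\right) \left(-3\right) = 8 \cdot 2 \left(-13\right) \left(-3\right) = 8 \left(\left(-26\right) \left(-3\right)\right) = 8 \cdot 78 = 624$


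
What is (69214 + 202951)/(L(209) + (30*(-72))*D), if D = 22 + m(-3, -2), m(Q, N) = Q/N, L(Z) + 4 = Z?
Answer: -54433/10111 ≈ -5.3835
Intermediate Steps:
L(Z) = -4 + Z
D = 47/2 (D = 22 - 3/(-2) = 22 - 3*(-½) = 22 + 3/2 = 47/2 ≈ 23.500)
(69214 + 202951)/(L(209) + (30*(-72))*D) = (69214 + 202951)/((-4 + 209) + (30*(-72))*(47/2)) = 272165/(205 - 2160*47/2) = 272165/(205 - 50760) = 272165/(-50555) = 272165*(-1/50555) = -54433/10111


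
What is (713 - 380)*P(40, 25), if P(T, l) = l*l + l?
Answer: 216450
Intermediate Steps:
P(T, l) = l + l² (P(T, l) = l² + l = l + l²)
(713 - 380)*P(40, 25) = (713 - 380)*(25*(1 + 25)) = 333*(25*26) = 333*650 = 216450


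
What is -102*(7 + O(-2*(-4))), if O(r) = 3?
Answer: -1020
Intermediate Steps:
-102*(7 + O(-2*(-4))) = -102*(7 + 3) = -102*10 = -1020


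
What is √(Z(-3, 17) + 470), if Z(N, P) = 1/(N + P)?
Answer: √92134/14 ≈ 21.681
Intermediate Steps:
√(Z(-3, 17) + 470) = √(1/(-3 + 17) + 470) = √(1/14 + 470) = √(6581/14) = √92134/14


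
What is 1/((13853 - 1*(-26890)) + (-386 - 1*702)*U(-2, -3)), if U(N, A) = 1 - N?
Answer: 1/37479 ≈ 2.6682e-5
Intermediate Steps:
1/((13853 - 1*(-26890)) + (-386 - 1*702)*U(-2, -3)) = 1/((13853 - 1*(-26890)) + (-386 - 1*702)*(1 - 1*(-2))) = 1/((13853 + 26890) + (-386 - 702)*(1 + 2)) = 1/(40743 - 1088*3) = 1/(40743 - 3264) = 1/37479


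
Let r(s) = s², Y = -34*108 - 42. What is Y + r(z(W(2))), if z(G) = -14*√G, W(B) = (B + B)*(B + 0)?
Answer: -2146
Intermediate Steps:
W(B) = 2*B² (W(B) = (2*B)*B = 2*B²)
Y = -3714 (Y = -3672 - 42 = -3714)
Y + r(z(W(2))) = -3714 + (-14*2*√2)² = -3714 + (-28*√2)² = -3714 + 1568 = -2146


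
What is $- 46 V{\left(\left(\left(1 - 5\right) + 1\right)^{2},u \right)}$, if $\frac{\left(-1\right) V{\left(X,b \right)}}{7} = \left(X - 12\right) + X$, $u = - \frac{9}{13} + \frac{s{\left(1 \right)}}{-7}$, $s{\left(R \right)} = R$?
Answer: $1932$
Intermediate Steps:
$u = - \frac{76}{91}$ ($u = - \frac{9}{13} + 1 \frac{1}{-7} = \left(-9\right) \frac{1}{13} + 1 \left(- \frac{1}{7}\right) = - \frac{9}{13} - \frac{1}{7} = - \frac{76}{91} \approx -0.83517$)
$V{\left(X,b \right)} = 84 - 14 X$ ($V{\left(X,b \right)} = - 7 \left(\left(X - 12\right) + X\right) = - 7 \left(\left(-12 + X\right) + X\right) = - 7 \left(-12 + 2 X\right) = 84 - 14 X$)
$- 46 V{\left(\left(\left(1 - 5\right) + 1\right)^{2},u \right)} = - 46 \left(84 - 14 \left(\left(1 - 5\right) + 1\right)^{2}\right) = - 46 \left(84 - 14 \left(-4 + 1\right)^{2}\right) = - 46 \left(84 - 14 \left(-3\right)^{2}\right) = - 46 \left(84 - 126\right) = \left(-46\right) \left(-42\right) = 1932$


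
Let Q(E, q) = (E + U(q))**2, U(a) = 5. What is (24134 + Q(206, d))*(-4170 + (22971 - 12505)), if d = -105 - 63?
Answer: 432251880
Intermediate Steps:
d = -168
Q(E, q) = (5 + E)**2 (Q(E, q) = (E + 5)**2 = (5 + E)**2)
(24134 + Q(206, d))*(-4170 + (22971 - 12505)) = (24134 + (5 + 206)**2)*(-4170 + (22971 - 12505)) = (24134 + 211**2)*(-4170 + 10466) = (24134 + 44521)*6296 = 68655*6296 = 432251880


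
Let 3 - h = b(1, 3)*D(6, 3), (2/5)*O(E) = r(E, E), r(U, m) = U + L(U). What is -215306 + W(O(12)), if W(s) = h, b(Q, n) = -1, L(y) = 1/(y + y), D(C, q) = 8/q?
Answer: -645901/3 ≈ -2.1530e+5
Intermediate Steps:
L(y) = 1/(2*y)
r(U, m) = U + 1/(2*U)
O(E) = 5*E/2 + 5/(4*E) (O(E) = 5*(E + 1/(2*E))/2 = 5*E/2 + 5/(4*E))
h = 17/3 (h = 3 - (-1)*8/3 = 3 - 1*(-8/3) = 3 + 8/3 = 17/3 ≈ 5.6667)
W(s) = 17/3
-215306 + W(O(12)) = -215306 + 17/3 = -645901/3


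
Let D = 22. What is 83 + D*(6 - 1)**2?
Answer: 633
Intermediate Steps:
83 + D*(6 - 1)**2 = 83 + 22*(6 - 1)**2 = 83 + 22*5**2 = 83 + 22*25 = 83 + 550 = 633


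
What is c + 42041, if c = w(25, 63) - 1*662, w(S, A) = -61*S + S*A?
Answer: 41429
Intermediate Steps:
w(S, A) = -61*S + A*S
c = -612 (c = 25*(-61 + 63) - 1*662 = 25*2 - 662 = 50 - 662 = -612)
c + 42041 = -612 + 42041 = 41429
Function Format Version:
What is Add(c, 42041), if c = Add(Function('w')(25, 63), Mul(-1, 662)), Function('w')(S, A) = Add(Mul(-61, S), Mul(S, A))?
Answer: 41429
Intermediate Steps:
Function('w')(S, A) = Add(Mul(-61, S), Mul(A, S))
c = -612 (c = Add(Mul(25, Add(-61, 63)), Mul(-1, 662)) = Add(Mul(25, 2), -662) = Add(50, -662) = -612)
Add(c, 42041) = Add(-612, 42041) = 41429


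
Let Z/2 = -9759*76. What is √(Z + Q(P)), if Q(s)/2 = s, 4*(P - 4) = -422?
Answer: I*√1483571 ≈ 1218.0*I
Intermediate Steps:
P = -203/2 (P = 4 + (¼)*(-422) = 4 - 211/2 = -203/2 ≈ -101.50)
Q(s) = 2*s
Z = -1483368 (Z = 2*(-9759*76) = 2*(-741684) = -1483368)
√(Z + Q(P)) = √(-1483368 + 2*(-203/2)) = √(-1483368 - 203) = √(-1483571) = I*√1483571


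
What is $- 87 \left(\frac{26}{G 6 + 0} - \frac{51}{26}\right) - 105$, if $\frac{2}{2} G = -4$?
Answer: $\frac{8315}{52} \approx 159.9$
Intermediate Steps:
$G = -4$
$- 87 \left(\frac{26}{G 6 + 0} - \frac{51}{26}\right) - 105 = - 87 \left(\frac{26}{\left(-4\right) 6 + 0} - \frac{51}{26}\right) - 105 = - 87 \left(\frac{26}{-24 + 0} - \frac{51}{26}\right) - 105 = - 87 \left(\frac{26}{-24} - \frac{51}{26}\right) - 105 = - 87 \left(26 \left(- \frac{1}{24}\right) - \frac{51}{26}\right) - 105 = - 87 \left(- \frac{13}{12} - \frac{51}{26}\right) - 105 = \left(-87\right) \left(- \frac{475}{156}\right) - 105 = \frac{13775}{52} - 105 = \frac{8315}{52}$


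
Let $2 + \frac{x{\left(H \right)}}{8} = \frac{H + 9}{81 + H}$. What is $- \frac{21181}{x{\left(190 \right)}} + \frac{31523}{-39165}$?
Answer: $\frac{32103228329}{15352680} \approx 2091.1$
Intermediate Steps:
$x{\left(H \right)} = -16 + \frac{8 \left(9 + H\right)}{81 + H}$ ($x{\left(H \right)} = -16 + 8 \frac{H + 9}{81 + H} = -16 + 8 \frac{9 + H}{81 + H} = -16 + \frac{8 \left(9 + H\right)}{81 + H}$)
$- \frac{21181}{x{\left(190 \right)}} + \frac{31523}{-39165} = - \frac{21181}{8 \frac{1}{81 + 190} \left(-153 - 190\right)} + \frac{31523}{-39165} = - \frac{21181}{8 \cdot \frac{1}{271} \left(-153 - 190\right)} + 31523 \left(- \frac{1}{39165}\right) = - \frac{21181}{8 \cdot \frac{1}{271} \left(-343\right)} - \frac{31523}{39165} = - \frac{21181}{- \frac{2744}{271}} - \frac{31523}{39165} = \left(-21181\right) \left(- \frac{271}{2744}\right) - \frac{31523}{39165} = \frac{5740051}{2744} - \frac{31523}{39165} = \frac{32103228329}{15352680}$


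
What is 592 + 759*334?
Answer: 254098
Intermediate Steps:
592 + 759*334 = 592 + 253506 = 254098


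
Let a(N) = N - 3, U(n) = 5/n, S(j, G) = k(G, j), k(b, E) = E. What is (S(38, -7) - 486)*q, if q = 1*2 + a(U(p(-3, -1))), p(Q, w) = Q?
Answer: 3584/3 ≈ 1194.7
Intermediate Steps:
S(j, G) = j
a(N) = -3 + N
q = -8/3 (q = 1*2 + (-3 + 5/(-3)) = 2 + (-3 + 5*(-1/3)) = 2 + (-3 - 5/3) = 2 - 14/3 = -8/3 ≈ -2.6667)
(S(38, -7) - 486)*q = (38 - 486)*(-8/3) = -448*(-8/3) = 3584/3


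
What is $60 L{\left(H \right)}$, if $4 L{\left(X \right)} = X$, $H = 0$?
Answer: $0$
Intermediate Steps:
$L{\left(X \right)} = \frac{X}{4}$
$60 L{\left(H \right)} = 60 \cdot \frac{1}{4} \cdot 0 = 60 \cdot 0 = 0$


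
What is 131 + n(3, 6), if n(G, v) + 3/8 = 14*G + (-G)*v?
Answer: 1237/8 ≈ 154.63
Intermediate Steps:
n(G, v) = -3/8 + 14*G - G*v (n(G, v) = -3/8 + (14*G + (-G)*v) = -3/8 + (14*G - G*v) = -3/8 + 14*G - G*v)
131 + n(3, 6) = 131 + (-3/8 + 14*3 - 1*3*6) = 131 + (-3/8 + 42 - 18) = 131 + 189/8 = 1237/8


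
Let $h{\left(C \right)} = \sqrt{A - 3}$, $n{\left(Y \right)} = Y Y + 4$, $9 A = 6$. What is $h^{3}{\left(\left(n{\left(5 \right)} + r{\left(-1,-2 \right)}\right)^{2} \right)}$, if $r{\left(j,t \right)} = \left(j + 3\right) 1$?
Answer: $- \frac{7 i \sqrt{21}}{9} \approx - 3.5642 i$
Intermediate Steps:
$A = \frac{2}{3}$ ($A = \frac{1}{9} \cdot 6 = \frac{2}{3} \approx 0.66667$)
$r{\left(j,t \right)} = 3 + j$ ($r{\left(j,t \right)} = \left(3 + j\right) 1 = 3 + j$)
$n{\left(Y \right)} = 4 + Y^{2}$ ($n{\left(Y \right)} = Y^{2} + 4 = 4 + Y^{2}$)
$h{\left(C \right)} = \frac{i \sqrt{21}}{3}$ ($h{\left(C \right)} = \sqrt{\frac{2}{3} - 3} = \sqrt{- \frac{7}{3}} = \frac{i \sqrt{21}}{3}$)
$h^{3}{\left(\left(n{\left(5 \right)} + r{\left(-1,-2 \right)}\right)^{2} \right)} = \left(\frac{i \sqrt{21}}{3}\right)^{3} = - \frac{7 i \sqrt{21}}{9}$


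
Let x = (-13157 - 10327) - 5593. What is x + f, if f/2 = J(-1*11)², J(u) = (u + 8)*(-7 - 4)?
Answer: -26899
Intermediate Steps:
J(u) = -88 - 11*u (J(u) = (8 + u)*(-11) = -88 - 11*u)
f = 2178 (f = 2*(-88 - (-11)*11)² = 2*(-88 - 11*(-11))² = 2*(-88 + 121)² = 2*33² = 2*1089 = 2178)
x = -29077 (x = -23484 - 5593 = -29077)
x + f = -29077 + 2178 = -26899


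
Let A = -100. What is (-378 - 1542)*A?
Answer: 192000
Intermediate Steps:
(-378 - 1542)*A = (-378 - 1542)*(-100) = -1920*(-100) = 192000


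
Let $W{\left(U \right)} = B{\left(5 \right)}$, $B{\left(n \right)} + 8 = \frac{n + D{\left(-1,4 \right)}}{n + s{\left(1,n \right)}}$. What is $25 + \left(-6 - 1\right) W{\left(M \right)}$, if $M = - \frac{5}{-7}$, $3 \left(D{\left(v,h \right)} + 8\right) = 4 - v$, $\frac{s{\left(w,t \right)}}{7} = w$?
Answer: $\frac{736}{9} \approx 81.778$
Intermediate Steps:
$s{\left(w,t \right)} = 7 w$
$D{\left(v,h \right)} = - \frac{20}{3} - \frac{v}{3}$ ($D{\left(v,h \right)} = -8 + \frac{4 - v}{3} = -8 - \left(- \frac{4}{3} + \frac{v}{3}\right) = - \frac{20}{3} - \frac{v}{3}$)
$M = \frac{5}{7}$ ($M = \left(-5\right) \left(- \frac{1}{7}\right) = \frac{5}{7} \approx 0.71429$)
$B{\left(n \right)} = -8 + \frac{- \frac{19}{3} + n}{7 + n}$ ($B{\left(n \right)} = -8 + \frac{n - \frac{19}{3}}{n + 7 \cdot 1} = -8 + \frac{n + \left(- \frac{20}{3} + \frac{1}{3}\right)}{n + 7} = -8 + \frac{n - \frac{19}{3}}{7 + n} = -8 + \frac{- \frac{19}{3} + n}{7 + n}$)
$W{\left(U \right)} = - \frac{73}{9}$ ($W{\left(U \right)} = \frac{-187 - 105}{3 \left(7 + 5\right)} = \frac{-187 - 105}{3 \cdot 12} = \frac{1}{3} \cdot \frac{1}{12} \left(-292\right) = - \frac{73}{9}$)
$25 + \left(-6 - 1\right) W{\left(M \right)} = 25 + \left(-6 - 1\right) \left(- \frac{73}{9}\right) = 25 - - \frac{511}{9} = 25 + \frac{511}{9} = \frac{736}{9}$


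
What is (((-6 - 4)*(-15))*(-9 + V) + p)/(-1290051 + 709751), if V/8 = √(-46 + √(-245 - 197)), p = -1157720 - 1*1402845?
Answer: 512383/116060 - 12*√(-46 + I*√442)/5803 ≈ 4.4117 - 0.01437*I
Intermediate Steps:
p = -2560565 (p = -1157720 - 1402845 = -2560565)
V = 8*√(-46 + I*√442) (V = 8*√(-46 + √(-245 - 197)) = 8*√(-46 + √(-442)) = 8*√(-46 + I*√442) ≈ 12.102 + 55.592*I)
(((-6 - 4)*(-15))*(-9 + V) + p)/(-1290051 + 709751) = (((-6 - 4)*(-15))*(-9 + 8*√(-46 + I*√442)) - 2560565)/(-1290051 + 709751) = ((-10*(-15))*(-9 + 8*√(-46 + I*√442)) - 2560565)/(-580300) = (150*(-9 + 8*√(-46 + I*√442)) - 2560565)*(-1/580300) = ((-1350 + 1200*√(-46 + I*√442)) - 2560565)*(-1/580300) = (-2561915 + 1200*√(-46 + I*√442))*(-1/580300) = 512383/116060 - 12*√(-46 + I*√442)/5803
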